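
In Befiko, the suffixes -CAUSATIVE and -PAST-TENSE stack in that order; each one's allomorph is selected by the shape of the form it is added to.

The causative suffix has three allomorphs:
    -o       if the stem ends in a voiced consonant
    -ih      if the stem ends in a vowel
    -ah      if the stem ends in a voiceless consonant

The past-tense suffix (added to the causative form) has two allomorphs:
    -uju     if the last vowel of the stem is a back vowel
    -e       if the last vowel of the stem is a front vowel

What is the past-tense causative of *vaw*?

vawouju

*vaw*: final sound = /w/, a voiced consonant → -o → *vawo*.
The causative form *vawo*: last vowel = /o/, a back vowel → -uju → *vawouju*.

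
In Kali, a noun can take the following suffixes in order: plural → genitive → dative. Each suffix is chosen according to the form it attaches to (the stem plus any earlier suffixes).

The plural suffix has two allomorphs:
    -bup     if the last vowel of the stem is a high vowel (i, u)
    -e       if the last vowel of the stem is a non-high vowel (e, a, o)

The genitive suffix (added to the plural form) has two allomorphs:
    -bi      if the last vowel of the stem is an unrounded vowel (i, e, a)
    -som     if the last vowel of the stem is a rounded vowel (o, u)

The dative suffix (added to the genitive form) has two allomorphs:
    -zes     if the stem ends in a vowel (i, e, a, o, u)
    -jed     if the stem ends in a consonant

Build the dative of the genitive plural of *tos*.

tosebizes

*tos*: last vowel = /o/, a non-high vowel → -e → *tose*.
The plural form *tose* — last vowel /e/ (an unrounded vowel) → -bi → *tosebi*.
Since the final sound of the genitive form *tosebi* is /i/ (a vowel), it takes -zes, giving *tosebizes*.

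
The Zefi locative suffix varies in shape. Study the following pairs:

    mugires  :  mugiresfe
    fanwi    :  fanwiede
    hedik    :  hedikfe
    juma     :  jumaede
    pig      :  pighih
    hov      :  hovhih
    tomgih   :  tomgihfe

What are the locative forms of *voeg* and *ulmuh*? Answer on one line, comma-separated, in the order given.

voeghih, ulmuhfe

The alternation tracks the final sound of the stem — -fe when the stem ends in a voiceless consonant (*mugires*, *hedik*, *tomgih*); -hih when the stem ends in a voiced consonant (*pig*, *hov*); -ede when the stem ends in a vowel (*fanwi*, *juma*).
*voeg* — final sound /g/ (a voiced consonant) → -hih → *voeghih*.
Since the final sound of *ulmuh* is /h/ (a voiceless consonant), it takes -fe, giving *ulmuhfe*.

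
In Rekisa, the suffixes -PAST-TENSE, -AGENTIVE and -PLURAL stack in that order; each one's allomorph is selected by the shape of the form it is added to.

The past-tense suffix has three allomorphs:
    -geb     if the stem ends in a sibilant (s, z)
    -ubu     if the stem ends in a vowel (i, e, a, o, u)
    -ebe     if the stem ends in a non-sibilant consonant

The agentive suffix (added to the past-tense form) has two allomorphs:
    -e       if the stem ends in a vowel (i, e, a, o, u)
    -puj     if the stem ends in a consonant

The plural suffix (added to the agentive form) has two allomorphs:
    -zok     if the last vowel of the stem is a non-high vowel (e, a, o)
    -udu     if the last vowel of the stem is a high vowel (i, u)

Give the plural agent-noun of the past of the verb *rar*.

Since the final sound of *rar* is /r/ (a non-sibilant consonant), it takes -ebe, giving *rarebe*.
The final sound of the past-tense form *rarebe* is /e/, which is a vowel, so the agentive suffix is -e, giving *rarebee*.
Since the last vowel of the agentive form *rarebee* is /e/ (a non-high vowel), it takes -zok, giving *rarebeezok*.

rarebeezok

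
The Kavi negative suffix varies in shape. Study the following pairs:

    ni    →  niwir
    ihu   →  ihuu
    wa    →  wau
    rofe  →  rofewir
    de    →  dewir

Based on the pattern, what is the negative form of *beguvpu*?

beguvpuu

The suffix is conditioned by the last vowel: -wir when the last vowel of the stem is a front vowel (*ni*, *rofe*, *de*); -u when the last vowel of the stem is a back vowel (*ihu*, *wa*).
Since the last vowel of *beguvpu* is /u/ (a back vowel), it takes -u, giving *beguvpuu*.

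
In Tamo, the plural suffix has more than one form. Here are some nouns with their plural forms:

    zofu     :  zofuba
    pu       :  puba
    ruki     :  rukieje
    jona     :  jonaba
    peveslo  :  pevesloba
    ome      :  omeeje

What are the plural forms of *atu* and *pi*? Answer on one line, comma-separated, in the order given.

atuba, pieje

Looking at the last vowel of each stem: -eje when the last vowel of the stem is a front vowel (*ruki*, *ome*); -ba when the last vowel of the stem is a back vowel (*zofu*, *pu*, *jona*, *peveslo*).
The last vowel of *atu* is /u/, which is a back vowel, so the suffix is -ba, giving *atuba*.
The last vowel of *pi* is /i/, which is a front vowel, so the suffix is -eje, giving *pieje*.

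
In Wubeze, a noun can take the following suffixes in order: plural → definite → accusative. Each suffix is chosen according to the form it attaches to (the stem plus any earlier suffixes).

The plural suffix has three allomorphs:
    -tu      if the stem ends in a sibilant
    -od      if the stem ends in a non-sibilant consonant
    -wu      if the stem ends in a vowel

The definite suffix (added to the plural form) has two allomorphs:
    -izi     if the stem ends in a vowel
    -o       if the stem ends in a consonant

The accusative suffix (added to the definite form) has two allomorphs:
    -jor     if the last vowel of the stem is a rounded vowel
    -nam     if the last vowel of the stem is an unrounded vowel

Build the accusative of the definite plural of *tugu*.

tuguwuizinam

*tugu* — final sound /u/ (a vowel) → -wu → *tuguwu*.
The final sound of the plural form *tuguwu* is /u/, which is a vowel, so the definite suffix is -izi, giving *tuguwuizi*.
The definite form *tuguwuizi*: last vowel = /i/, an unrounded vowel → -nam → *tuguwuizinam*.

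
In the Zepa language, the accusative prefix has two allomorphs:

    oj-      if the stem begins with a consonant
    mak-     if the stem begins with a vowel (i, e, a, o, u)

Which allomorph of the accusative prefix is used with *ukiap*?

mak-

*ukiap*: first sound = /u/, a vowel → mak-.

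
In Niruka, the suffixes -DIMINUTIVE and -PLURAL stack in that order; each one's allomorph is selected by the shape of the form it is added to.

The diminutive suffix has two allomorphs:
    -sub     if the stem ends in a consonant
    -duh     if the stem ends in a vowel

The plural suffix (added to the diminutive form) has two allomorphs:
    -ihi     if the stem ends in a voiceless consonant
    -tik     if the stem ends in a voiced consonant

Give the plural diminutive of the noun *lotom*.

lotomsubtik

*lotom* — final sound /m/ (a consonant) → -sub → *lotomsub*.
The final consonant of the diminutive form *lotomsub* is /b/, which is voiced, so the plural suffix is -tik, giving *lotomsubtik*.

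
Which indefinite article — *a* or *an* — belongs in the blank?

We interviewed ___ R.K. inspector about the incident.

The indefinite article is chosen by the initial *sound* of the following word, not its spelling.
The initialism *R.K.* is read letter by letter; the first letter, R, is pronounced /ɑr/, which begins with a vowel sound.
So the article is *an*: We interviewed an R.K. inspector about the incident.

an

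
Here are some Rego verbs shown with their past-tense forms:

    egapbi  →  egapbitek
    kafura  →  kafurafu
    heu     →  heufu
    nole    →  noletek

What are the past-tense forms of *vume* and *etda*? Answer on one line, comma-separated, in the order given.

vumetek, etdafu

The suffix is conditioned by the last vowel: -tek when the last vowel of the stem is a front vowel (*egapbi*, *nole*); -fu when the last vowel of the stem is a back vowel (*kafura*, *heu*).
*vume* — last vowel /e/ (a front vowel) → -tek → *vumetek*.
*etda* — last vowel /a/ (a back vowel) → -fu → *etdafu*.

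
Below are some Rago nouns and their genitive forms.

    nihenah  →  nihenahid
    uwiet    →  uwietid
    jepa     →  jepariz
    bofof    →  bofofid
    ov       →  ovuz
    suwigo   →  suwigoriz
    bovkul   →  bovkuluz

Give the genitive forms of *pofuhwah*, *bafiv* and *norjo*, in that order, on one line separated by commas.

The suffix is conditioned by the final sound: -id when the stem ends in a voiceless consonant (*nihenah*, *uwiet*, *bofof*); -uz when the stem ends in a voiced consonant (*ov*, *bovkul*); -riz when the stem ends in a vowel (*jepa*, *suwigo*).
*pofuhwah* — final sound /h/ (a voiceless consonant) → -id → *pofuhwahid*.
Since the final sound of *bafiv* is /v/ (a voiced consonant), it takes -uz, giving *bafivuz*.
The final sound of *norjo* is /o/, which is a vowel, so the suffix is -riz, giving *norjoriz*.

pofuhwahid, bafivuz, norjoriz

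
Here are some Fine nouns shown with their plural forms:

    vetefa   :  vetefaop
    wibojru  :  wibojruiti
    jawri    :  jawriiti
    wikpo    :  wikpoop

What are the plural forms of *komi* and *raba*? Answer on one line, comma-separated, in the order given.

komiiti, rabaop

The suffix is conditioned by the last vowel: -iti when the last vowel of the stem is a high vowel (*wibojru*, *jawri*); -op when the last vowel of the stem is a non-high vowel (*vetefa*, *wikpo*).
*komi* — last vowel /i/ (a high vowel) → -iti → *komiiti*.
The last vowel of *raba* is /a/, which is a non-high vowel, so the suffix is -op, giving *rabaop*.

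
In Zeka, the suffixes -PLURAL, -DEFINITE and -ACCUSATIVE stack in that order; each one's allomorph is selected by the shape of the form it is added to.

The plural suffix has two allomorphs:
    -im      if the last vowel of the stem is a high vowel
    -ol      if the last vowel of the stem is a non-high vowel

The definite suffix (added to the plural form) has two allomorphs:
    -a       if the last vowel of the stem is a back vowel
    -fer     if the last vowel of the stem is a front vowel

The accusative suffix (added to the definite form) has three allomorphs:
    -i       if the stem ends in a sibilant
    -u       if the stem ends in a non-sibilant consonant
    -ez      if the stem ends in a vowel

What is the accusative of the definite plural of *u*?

*u*: last vowel = /u/, a high vowel → -im → *uim*.
The plural form *uim*: last vowel = /i/, a front vowel → -fer → *uimfer*.
The definite form *uimfer*: final sound = /r/, a non-sibilant consonant → -u → *uimferu*.

uimferu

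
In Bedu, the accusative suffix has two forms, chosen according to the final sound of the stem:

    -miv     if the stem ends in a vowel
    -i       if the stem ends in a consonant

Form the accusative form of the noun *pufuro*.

*pufuro* — final sound /o/ (a vowel) → -miv → *pufuromiv*.

pufuromiv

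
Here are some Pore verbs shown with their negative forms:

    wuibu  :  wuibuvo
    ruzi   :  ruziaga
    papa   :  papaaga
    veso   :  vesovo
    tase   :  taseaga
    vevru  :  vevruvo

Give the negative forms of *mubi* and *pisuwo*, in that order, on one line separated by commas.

mubiaga, pisuwovo

Looking at the last vowel of each stem: -vo when the last vowel of the stem is a rounded vowel (*wuibu*, *veso*, *vevru*); -aga when the last vowel of the stem is an unrounded vowel (*ruzi*, *papa*, *tase*).
Since the last vowel of *mubi* is /i/ (an unrounded vowel), it takes -aga, giving *mubiaga*.
Since the last vowel of *pisuwo* is /o/ (a rounded vowel), it takes -vo, giving *pisuwovo*.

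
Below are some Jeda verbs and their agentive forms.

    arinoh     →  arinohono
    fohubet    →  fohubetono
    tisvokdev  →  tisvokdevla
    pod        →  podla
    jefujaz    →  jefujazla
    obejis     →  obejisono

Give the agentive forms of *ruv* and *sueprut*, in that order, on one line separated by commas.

ruvla, sueprutono

The alternation tracks the final consonant of the stem — -ono when the stem ends in a voiceless consonant (*arinoh*, *fohubet*, *obejis*); -la when the stem ends in a voiced consonant (*tisvokdev*, *pod*, *jefujaz*).
*ruv* — final consonant /v/ (voiced) → -la → *ruvla*.
Since the final consonant of *sueprut* is /t/ (voiceless), it takes -ono, giving *sueprutono*.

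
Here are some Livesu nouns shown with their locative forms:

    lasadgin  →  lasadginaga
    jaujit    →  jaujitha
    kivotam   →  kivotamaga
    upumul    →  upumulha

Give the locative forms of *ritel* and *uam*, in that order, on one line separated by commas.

ritelha, uamaga

The pattern is nasality of the final consonant: -aga when the stem ends in a nasal (*lasadgin*, *kivotam*); -ha when the stem ends in a non-nasal consonant (*jaujit*, *upumul*).
*ritel* — final consonant /l/ (non-nasal) → -ha → *ritelha*.
The final consonant of *uam* is /m/, which is a nasal, so the suffix is -aga, giving *uamaga*.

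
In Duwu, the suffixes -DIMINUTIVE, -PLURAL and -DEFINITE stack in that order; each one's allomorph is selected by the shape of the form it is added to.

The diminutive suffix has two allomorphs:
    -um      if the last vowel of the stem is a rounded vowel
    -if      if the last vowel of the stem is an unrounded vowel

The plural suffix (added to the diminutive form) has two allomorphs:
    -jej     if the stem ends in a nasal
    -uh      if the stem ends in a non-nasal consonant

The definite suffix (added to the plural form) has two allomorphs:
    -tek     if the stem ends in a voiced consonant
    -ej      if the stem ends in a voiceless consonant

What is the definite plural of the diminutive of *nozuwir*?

nozuwirifuhej

*nozuwir*: last vowel = /i/, an unrounded vowel → -if → *nozuwirif*.
The final consonant of the diminutive form *nozuwirif* is /f/, which is non-nasal, so the plural suffix is -uh, giving *nozuwirifuh*.
The plural form *nozuwirifuh*: final consonant = /h/, voiceless → -ej → *nozuwirifuhej*.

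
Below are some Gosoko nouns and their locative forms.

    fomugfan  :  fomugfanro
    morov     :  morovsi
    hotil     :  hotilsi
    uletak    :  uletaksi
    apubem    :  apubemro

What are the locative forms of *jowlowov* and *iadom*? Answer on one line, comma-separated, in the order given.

jowlowovsi, iadomro

The pattern is nasality of the final consonant: -ro when the stem ends in a nasal (*fomugfan*, *apubem*); -si when the stem ends in a non-nasal consonant (*morov*, *hotil*, *uletak*).
*jowlowov* — final consonant /v/ (non-nasal) → -si → *jowlowovsi*.
*iadom*: final consonant = /m/, a nasal → -ro → *iadomro*.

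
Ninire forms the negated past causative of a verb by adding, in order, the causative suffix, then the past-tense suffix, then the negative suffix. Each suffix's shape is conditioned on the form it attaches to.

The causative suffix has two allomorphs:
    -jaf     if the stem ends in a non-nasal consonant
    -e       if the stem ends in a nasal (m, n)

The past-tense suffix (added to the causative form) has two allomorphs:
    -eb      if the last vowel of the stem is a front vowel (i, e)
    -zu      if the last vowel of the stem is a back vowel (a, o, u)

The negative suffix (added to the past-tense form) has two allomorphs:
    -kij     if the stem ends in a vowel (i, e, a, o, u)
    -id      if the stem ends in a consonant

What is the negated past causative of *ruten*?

Since the final consonant of *ruten* is /n/ (a nasal), it takes -e, giving *rutene*.
The last vowel of the causative form *rutene* is /e/, which is a front vowel, so the past-tense suffix is -eb, giving *ruteneeb*.
Since the final sound of the past-tense form *ruteneeb* is /b/ (a consonant), it takes -id, giving *ruteneebid*.

ruteneebid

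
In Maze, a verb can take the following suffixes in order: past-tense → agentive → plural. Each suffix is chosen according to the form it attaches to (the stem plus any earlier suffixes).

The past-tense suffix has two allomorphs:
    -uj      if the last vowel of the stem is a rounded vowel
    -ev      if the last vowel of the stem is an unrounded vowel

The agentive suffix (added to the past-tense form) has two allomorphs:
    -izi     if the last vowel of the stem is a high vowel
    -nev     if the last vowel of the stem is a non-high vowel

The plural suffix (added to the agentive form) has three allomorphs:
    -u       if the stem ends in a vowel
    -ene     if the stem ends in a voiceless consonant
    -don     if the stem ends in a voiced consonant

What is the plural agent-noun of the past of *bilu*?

*bilu*: last vowel = /u/, a rounded vowel → -uj → *biluuj*.
The past-tense form *biluuj*: last vowel = /u/, a high vowel → -izi → *biluujizi*.
Since the final sound of the agentive form *biluujizi* is /i/ (a vowel), it takes -u, giving *biluujiziu*.

biluujiziu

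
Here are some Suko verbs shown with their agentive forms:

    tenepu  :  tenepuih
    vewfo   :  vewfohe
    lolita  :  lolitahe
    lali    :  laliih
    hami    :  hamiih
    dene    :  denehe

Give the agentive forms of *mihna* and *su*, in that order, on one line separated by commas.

The alternation tracks the last vowel of the stem — -ih when the last vowel of the stem is a high vowel (*tenepu*, *lali*, *hami*); -he when the last vowel of the stem is a non-high vowel (*vewfo*, *lolita*, *dene*).
*mihna* — last vowel /a/ (a non-high vowel) → -he → *mihnahe*.
*su* — last vowel /u/ (a high vowel) → -ih → *suih*.

mihnahe, suih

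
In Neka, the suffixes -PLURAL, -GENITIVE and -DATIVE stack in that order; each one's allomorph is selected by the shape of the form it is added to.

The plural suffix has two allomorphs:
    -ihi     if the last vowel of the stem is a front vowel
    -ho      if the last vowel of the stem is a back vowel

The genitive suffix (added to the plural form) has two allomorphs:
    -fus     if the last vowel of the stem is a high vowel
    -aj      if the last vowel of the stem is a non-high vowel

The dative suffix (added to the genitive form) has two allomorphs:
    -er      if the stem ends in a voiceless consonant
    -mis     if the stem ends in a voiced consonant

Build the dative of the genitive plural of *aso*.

asohoajmis

*aso*: last vowel = /o/, a back vowel → -ho → *asoho*.
The last vowel of the plural form *asoho* is /o/, which is a non-high vowel, so the genitive suffix is -aj, giving *asohoaj*.
Since the final consonant of the genitive form *asohoaj* is /j/ (voiced), it takes -mis, giving *asohoajmis*.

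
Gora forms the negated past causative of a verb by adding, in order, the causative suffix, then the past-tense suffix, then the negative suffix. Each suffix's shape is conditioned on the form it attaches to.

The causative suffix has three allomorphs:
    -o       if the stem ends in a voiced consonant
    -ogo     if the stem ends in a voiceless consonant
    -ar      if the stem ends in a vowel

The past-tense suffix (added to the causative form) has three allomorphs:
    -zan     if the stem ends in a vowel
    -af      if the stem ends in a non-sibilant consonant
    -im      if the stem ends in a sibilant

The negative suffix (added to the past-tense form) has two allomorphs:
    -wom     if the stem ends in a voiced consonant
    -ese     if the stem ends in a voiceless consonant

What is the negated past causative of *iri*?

*iri* — final sound /i/ (a vowel) → -ar → *iriar*.
The causative form *iriar* — final sound /r/ (a non-sibilant consonant) → -af → *iriaraf*.
The final consonant of the past-tense form *iriaraf* is /f/, which is voiceless, so the negative suffix is -ese, giving *iriarafese*.

iriarafese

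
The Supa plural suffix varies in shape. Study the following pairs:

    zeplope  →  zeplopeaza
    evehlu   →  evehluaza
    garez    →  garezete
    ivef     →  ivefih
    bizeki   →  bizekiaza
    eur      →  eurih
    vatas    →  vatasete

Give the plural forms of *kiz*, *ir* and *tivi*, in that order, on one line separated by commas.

The suffix is conditioned by the final sound: -ete when the stem ends in a sibilant (*garez*, *vatas*); -ih when the stem ends in a non-sibilant consonant (*ivef*, *eur*); -aza when the stem ends in a vowel (*zeplope*, *evehlu*, *bizeki*).
The final sound of *kiz* is /z/, which is a sibilant, so the suffix is -ete, giving *kizete*.
The final sound of *ir* is /r/, which is a non-sibilant consonant, so the suffix is -ih, giving *irih*.
*tivi* — final sound /i/ (a vowel) → -aza → *tiviaza*.

kizete, irih, tiviaza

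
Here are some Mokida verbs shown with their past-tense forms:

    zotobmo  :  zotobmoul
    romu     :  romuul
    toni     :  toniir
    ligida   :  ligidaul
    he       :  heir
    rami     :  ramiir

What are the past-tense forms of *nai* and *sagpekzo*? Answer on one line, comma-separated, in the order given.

The alternation tracks the last vowel of the stem — -ir when the last vowel of the stem is a front vowel (*toni*, *he*, *rami*); -ul when the last vowel of the stem is a back vowel (*zotobmo*, *romu*, *ligida*).
*nai*: last vowel = /i/, a front vowel → -ir → *naiir*.
The last vowel of *sagpekzo* is /o/, which is a back vowel, so the suffix is -ul, giving *sagpekzoul*.

naiir, sagpekzoul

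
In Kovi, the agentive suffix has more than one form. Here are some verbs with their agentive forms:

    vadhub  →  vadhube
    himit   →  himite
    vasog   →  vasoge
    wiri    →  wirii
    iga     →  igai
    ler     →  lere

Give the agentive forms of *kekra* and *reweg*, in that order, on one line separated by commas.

kekrai, rewege

Looking at the final sound of each stem: -e when the stem ends in a consonant (*vadhub*, *himit*, *vasog*, *ler*); -i when the stem ends in a vowel (*wiri*, *iga*).
*kekra* — final sound /a/ (a vowel) → -i → *kekrai*.
The final sound of *reweg* is /g/, which is a consonant, so the suffix is -e, giving *rewege*.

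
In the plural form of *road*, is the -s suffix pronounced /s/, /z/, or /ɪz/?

/z/

The stem *road* ends in a voiced non-sibilant sound.
The plural suffix surfaces as /ɪz/ after sibilants, /s/ after other voiceless consonants, and /z/ after other voiced sounds.
So the plural -s on *road* is pronounced /z/.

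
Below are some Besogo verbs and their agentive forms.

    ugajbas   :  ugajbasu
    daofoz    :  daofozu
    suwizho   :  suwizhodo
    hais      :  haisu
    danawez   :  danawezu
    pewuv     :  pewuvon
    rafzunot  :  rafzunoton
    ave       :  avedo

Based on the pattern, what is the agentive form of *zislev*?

The suffix is conditioned by the final sound: -u when the stem ends in a sibilant (*ugajbas*, *daofoz*, *hais*, *danawez*); -on when the stem ends in a non-sibilant consonant (*pewuv*, *rafzunot*); -do when the stem ends in a vowel (*suwizho*, *ave*).
*zislev* — final sound /v/ (a non-sibilant consonant) → -on → *zislevon*.

zislevon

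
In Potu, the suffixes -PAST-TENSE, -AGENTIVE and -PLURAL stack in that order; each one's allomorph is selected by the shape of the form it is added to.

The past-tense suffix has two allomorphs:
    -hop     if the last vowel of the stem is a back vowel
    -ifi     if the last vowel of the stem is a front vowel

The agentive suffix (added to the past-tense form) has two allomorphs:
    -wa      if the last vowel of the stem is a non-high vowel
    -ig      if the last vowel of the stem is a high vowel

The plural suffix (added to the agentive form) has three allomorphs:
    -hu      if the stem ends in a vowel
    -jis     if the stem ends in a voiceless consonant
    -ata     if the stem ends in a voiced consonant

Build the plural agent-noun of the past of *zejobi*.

zejobiifiigata

*zejobi* — last vowel /i/ (a front vowel) → -ifi → *zejobiifi*.
Since the last vowel of the past-tense form *zejobiifi* is /i/ (a high vowel), it takes -ig, giving *zejobiifiig*.
The final sound of the agentive form *zejobiifiig* is /g/, which is a voiced consonant, so the plural suffix is -ata, giving *zejobiifiigata*.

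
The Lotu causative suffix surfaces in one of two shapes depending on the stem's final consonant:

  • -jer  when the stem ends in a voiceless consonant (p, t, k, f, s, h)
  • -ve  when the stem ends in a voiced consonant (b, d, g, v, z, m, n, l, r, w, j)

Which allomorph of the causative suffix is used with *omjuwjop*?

-jer

Since the final consonant of *omjuwjop* is /p/ (voiceless), it takes -jer.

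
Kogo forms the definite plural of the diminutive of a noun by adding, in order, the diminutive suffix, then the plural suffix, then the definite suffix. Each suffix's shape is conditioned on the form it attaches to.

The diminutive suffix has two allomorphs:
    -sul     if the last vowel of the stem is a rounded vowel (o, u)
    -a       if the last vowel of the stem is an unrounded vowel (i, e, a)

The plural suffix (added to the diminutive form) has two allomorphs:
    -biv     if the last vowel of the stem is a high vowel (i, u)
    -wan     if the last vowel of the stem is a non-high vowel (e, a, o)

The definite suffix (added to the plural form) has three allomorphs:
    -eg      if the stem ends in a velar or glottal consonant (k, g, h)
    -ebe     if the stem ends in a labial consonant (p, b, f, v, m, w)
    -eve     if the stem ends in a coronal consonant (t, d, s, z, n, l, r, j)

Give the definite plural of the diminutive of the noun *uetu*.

uetusulbivebe

*uetu* — last vowel /u/ (a rounded vowel) → -sul → *uetusul*.
Since the last vowel of the diminutive form *uetusul* is /u/ (a high vowel), it takes -biv, giving *uetusulbiv*.
The plural form *uetusulbiv*: final consonant = /v/, labial → -ebe → *uetusulbivebe*.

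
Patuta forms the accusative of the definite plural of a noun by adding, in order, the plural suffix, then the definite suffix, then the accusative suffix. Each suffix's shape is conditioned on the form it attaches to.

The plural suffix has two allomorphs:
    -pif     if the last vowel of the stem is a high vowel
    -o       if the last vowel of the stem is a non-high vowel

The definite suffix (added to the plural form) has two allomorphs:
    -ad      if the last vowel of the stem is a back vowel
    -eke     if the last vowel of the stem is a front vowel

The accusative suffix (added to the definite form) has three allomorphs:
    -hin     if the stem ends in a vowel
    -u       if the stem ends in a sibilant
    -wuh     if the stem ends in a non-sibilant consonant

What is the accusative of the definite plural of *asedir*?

*asedir* — last vowel /i/ (a high vowel) → -pif → *asedirpif*.
The plural form *asedirpif* — last vowel /i/ (a front vowel) → -eke → *asedirpifeke*.
The final sound of the definite form *asedirpifeke* is /e/, which is a vowel, so the accusative suffix is -hin, giving *asedirpifekehin*.

asedirpifekehin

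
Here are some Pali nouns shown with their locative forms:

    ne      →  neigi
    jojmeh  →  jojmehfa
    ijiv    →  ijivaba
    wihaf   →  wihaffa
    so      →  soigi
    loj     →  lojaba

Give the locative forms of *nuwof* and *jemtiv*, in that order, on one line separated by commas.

The alternation tracks the final sound of the stem — -fa when the stem ends in a voiceless consonant (*jojmeh*, *wihaf*); -aba when the stem ends in a voiced consonant (*ijiv*, *loj*); -igi when the stem ends in a vowel (*ne*, *so*).
The final sound of *nuwof* is /f/, which is a voiceless consonant, so the suffix is -fa, giving *nuwoffa*.
The final sound of *jemtiv* is /v/, which is a voiced consonant, so the suffix is -aba, giving *jemtivaba*.

nuwoffa, jemtivaba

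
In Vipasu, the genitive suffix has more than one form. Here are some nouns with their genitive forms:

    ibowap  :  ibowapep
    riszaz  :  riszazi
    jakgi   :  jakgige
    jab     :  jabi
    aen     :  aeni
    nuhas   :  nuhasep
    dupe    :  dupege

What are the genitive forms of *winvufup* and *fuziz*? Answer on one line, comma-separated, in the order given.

winvufupep, fuzizi

The pattern is voicing of the final sound: -ep when the stem ends in a voiceless consonant (*ibowap*, *nuhas*); -i when the stem ends in a voiced consonant (*riszaz*, *jab*, *aen*); -ge when the stem ends in a vowel (*jakgi*, *dupe*).
The final sound of *winvufup* is /p/, which is a voiceless consonant, so the suffix is -ep, giving *winvufupep*.
*fuziz*: final sound = /z/, a voiced consonant → -i → *fuzizi*.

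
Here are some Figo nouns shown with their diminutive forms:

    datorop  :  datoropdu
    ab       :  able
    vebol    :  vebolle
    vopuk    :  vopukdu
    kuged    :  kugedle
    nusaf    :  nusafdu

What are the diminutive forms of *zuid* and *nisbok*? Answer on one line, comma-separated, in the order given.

zuidle, nisbokdu

Looking at the final consonant of each stem: -du when the stem ends in a voiceless consonant (*datorop*, *vopuk*, *nusaf*); -le when the stem ends in a voiced consonant (*ab*, *vebol*, *kuged*).
*zuid* — final consonant /d/ (voiced) → -le → *zuidle*.
The final consonant of *nisbok* is /k/, which is voiceless, so the suffix is -du, giving *nisbokdu*.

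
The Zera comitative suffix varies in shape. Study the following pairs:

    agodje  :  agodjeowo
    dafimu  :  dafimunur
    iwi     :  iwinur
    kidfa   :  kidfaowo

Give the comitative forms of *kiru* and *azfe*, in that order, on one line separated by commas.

kirunur, azfeowo

The alternation tracks the last vowel of the stem — -nur when the last vowel of the stem is a high vowel (*dafimu*, *iwi*); -owo when the last vowel of the stem is a non-high vowel (*agodje*, *kidfa*).
*kiru*: last vowel = /u/, a high vowel → -nur → *kirunur*.
The last vowel of *azfe* is /e/, which is a non-high vowel, so the suffix is -owo, giving *azfeowo*.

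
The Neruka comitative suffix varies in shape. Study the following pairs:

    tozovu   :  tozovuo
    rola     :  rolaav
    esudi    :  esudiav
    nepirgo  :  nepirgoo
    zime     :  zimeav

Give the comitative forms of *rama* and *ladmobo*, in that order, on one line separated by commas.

The pattern is rounding harmony: -o when the last vowel of the stem is a rounded vowel (*tozovu*, *nepirgo*); -av when the last vowel of the stem is an unrounded vowel (*rola*, *esudi*, *zime*).
*rama* — last vowel /a/ (an unrounded vowel) → -av → *ramaav*.
Since the last vowel of *ladmobo* is /o/ (a rounded vowel), it takes -o, giving *ladmoboo*.

ramaav, ladmoboo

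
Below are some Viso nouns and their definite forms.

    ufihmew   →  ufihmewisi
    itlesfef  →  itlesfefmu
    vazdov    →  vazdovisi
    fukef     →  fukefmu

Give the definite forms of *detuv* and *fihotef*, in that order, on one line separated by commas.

The suffix is conditioned by the final consonant: -mu when the stem ends in a voiceless consonant (*itlesfef*, *fukef*); -isi when the stem ends in a voiced consonant (*ufihmew*, *vazdov*).
*detuv* — final consonant /v/ (voiced) → -isi → *detuvisi*.
The final consonant of *fihotef* is /f/, which is voiceless, so the suffix is -mu, giving *fihotefmu*.

detuvisi, fihotefmu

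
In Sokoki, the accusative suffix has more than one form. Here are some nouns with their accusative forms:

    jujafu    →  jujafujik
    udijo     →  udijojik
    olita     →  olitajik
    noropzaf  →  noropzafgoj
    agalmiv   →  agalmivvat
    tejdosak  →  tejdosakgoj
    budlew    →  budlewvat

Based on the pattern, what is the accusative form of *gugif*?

The suffix is conditioned by the final sound: -goj when the stem ends in a voiceless consonant (*noropzaf*, *tejdosak*); -vat when the stem ends in a voiced consonant (*agalmiv*, *budlew*); -jik when the stem ends in a vowel (*jujafu*, *udijo*, *olita*).
Since the final sound of *gugif* is /f/ (a voiceless consonant), it takes -goj, giving *gugifgoj*.

gugifgoj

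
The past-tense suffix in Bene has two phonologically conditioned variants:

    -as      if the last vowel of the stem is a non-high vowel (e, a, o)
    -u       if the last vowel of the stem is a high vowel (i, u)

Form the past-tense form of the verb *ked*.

kedas

*ked* — last vowel /e/ (a non-high vowel) → -as → *kedas*.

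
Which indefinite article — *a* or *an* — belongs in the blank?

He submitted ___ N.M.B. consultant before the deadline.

an

The indefinite article is chosen by the initial *sound* of the following word, not its spelling.
The initialism *N.M.B.* is read letter by letter; the first letter, N, is pronounced /ɛn/, which begins with a vowel sound.
So the article is *an*: He submitted an N.M.B. consultant before the deadline.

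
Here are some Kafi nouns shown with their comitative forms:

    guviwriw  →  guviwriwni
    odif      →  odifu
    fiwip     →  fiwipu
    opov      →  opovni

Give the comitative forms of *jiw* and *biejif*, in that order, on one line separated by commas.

Looking at the final consonant of each stem: -u when the stem ends in a voiceless consonant (*odif*, *fiwip*); -ni when the stem ends in a voiced consonant (*guviwriw*, *opov*).
Since the final consonant of *jiw* is /w/ (voiced), it takes -ni, giving *jiwni*.
Since the final consonant of *biejif* is /f/ (voiceless), it takes -u, giving *biejifu*.

jiwni, biejifu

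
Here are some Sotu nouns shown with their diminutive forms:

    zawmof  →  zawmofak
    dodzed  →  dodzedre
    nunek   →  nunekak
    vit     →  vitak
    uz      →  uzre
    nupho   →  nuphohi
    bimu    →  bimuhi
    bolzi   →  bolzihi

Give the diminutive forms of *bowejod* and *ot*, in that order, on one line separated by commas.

The pattern is voicing of the final sound: -ak when the stem ends in a voiceless consonant (*zawmof*, *nunek*, *vit*); -re when the stem ends in a voiced consonant (*dodzed*, *uz*); -hi when the stem ends in a vowel (*nupho*, *bimu*, *bolzi*).
The final sound of *bowejod* is /d/, which is a voiced consonant, so the suffix is -re, giving *bowejodre*.
*ot*: final sound = /t/, a voiceless consonant → -ak → *otak*.

bowejodre, otak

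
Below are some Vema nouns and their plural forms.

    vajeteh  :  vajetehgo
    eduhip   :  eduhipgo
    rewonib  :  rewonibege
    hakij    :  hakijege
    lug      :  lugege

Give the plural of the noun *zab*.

zabege

The alternation tracks the final consonant of the stem — -go when the stem ends in a voiceless consonant (*vajeteh*, *eduhip*); -ege when the stem ends in a voiced consonant (*rewonib*, *hakij*, *lug*).
*zab* — final consonant /b/ (voiced) → -ege → *zabege*.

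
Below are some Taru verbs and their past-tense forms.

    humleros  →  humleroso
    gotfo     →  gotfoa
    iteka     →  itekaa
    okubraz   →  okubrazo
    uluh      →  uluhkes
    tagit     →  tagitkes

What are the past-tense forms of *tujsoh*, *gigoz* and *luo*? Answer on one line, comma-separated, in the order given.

The suffix is conditioned by the final sound: -o when the stem ends in a sibilant (*humleros*, *okubraz*); -kes when the stem ends in a non-sibilant consonant (*uluh*, *tagit*); -a when the stem ends in a vowel (*gotfo*, *iteka*).
*tujsoh*: final sound = /h/, a non-sibilant consonant → -kes → *tujsohkes*.
Since the final sound of *gigoz* is /z/ (a sibilant), it takes -o, giving *gigozo*.
*luo*: final sound = /o/, a vowel → -a → *luoa*.

tujsohkes, gigozo, luoa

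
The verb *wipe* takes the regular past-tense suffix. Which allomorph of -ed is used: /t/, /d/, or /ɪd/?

/t/

The stem *wipe* ends in a voiceless consonant other than /t/.
The -ed suffix is realized as /ɪd/ after /t, d/; as /t/ after other voiceless consonants; and as /d/ after other voiced sounds.
So -ed on *wipe* is pronounced /t/.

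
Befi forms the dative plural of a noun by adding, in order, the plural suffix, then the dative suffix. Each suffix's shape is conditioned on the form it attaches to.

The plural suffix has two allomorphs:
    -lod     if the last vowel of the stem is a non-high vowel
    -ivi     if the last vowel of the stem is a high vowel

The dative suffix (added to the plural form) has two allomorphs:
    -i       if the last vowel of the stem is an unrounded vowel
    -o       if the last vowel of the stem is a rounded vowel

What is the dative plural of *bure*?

Since the last vowel of *bure* is /e/ (a non-high vowel), it takes -lod, giving *burelod*.
Since the last vowel of the plural form *burelod* is /o/ (a rounded vowel), it takes -o, giving *burelodo*.

burelodo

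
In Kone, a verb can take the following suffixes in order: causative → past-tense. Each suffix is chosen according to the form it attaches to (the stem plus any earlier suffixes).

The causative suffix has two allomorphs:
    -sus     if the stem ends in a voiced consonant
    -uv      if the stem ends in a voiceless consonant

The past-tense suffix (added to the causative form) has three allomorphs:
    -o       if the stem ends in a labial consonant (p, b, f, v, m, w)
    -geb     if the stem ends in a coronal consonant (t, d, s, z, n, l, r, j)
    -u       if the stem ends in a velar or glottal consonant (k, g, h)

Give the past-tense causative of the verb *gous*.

The final consonant of *gous* is /s/, which is voiceless, so the causative suffix is -uv, giving *gousuv*.
The causative form *gousuv*: final consonant = /v/, labial → -o → *gousuvo*.

gousuvo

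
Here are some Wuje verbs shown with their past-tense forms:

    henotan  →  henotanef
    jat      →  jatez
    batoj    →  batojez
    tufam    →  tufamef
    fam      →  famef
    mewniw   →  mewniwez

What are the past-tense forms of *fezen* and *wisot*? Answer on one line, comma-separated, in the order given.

fezenef, wisotez

Looking at the final consonant of each stem: -ef when the stem ends in a nasal (*henotan*, *tufam*, *fam*); -ez when the stem ends in a non-nasal consonant (*jat*, *batoj*, *mewniw*).
*fezen*: final consonant = /n/, a nasal → -ef → *fezenef*.
*wisot*: final consonant = /t/, non-nasal → -ez → *wisotez*.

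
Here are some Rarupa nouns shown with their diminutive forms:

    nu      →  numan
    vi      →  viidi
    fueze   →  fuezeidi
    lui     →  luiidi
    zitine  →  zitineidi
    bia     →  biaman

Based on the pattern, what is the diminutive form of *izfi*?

Looking at the last vowel of each stem: -idi when the last vowel of the stem is a front vowel (*vi*, *fueze*, *lui*, *zitine*); -man when the last vowel of the stem is a back vowel (*nu*, *bia*).
The last vowel of *izfi* is /i/, which is a front vowel, so the suffix is -idi, giving *izfiidi*.

izfiidi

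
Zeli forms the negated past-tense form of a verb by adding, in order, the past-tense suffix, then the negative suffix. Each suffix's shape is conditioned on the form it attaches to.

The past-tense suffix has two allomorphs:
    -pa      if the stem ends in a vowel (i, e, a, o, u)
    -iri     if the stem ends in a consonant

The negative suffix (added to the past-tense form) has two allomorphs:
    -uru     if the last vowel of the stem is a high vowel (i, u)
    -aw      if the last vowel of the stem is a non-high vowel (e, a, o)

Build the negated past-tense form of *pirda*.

pirdapaaw

*pirda*: final sound = /a/, a vowel → -pa → *pirdapa*.
The past-tense form *pirdapa*: last vowel = /a/, a non-high vowel → -aw → *pirdapaaw*.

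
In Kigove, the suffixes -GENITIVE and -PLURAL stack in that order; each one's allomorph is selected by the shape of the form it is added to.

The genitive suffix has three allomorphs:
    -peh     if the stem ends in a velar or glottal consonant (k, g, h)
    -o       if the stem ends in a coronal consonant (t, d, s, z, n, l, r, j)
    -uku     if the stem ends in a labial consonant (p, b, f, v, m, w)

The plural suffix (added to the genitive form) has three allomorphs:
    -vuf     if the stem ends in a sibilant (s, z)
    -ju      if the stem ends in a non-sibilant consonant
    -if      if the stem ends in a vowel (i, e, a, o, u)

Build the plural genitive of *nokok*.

The final consonant of *nokok* is /k/, which is velar/glottal, so the genitive suffix is -peh, giving *nokokpeh*.
The genitive form *nokokpeh* — final sound /h/ (a non-sibilant consonant) → -ju → *nokokpehju*.

nokokpehju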